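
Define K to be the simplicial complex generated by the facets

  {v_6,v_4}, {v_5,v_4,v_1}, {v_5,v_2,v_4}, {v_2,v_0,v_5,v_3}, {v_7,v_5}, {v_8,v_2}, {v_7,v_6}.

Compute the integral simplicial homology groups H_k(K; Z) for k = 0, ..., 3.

H_0 ≅ Z,  H_1 ≅ Z,  H_2 = 0,  H_3 = 0.

Order the vertices as v_0 < v_1 < v_2 < v_3 < v_4 < v_5 < v_6 < v_7 < v_8. Listing each simplex with vertices in this order, K has dimension 3 with simplices:

  0-simplices (9): [v_0], [v_1], [v_2], [v_3], [v_4], [v_5], [v_6], [v_7], [v_8]
  1-simplices (14): [v_0,v_2], [v_0,v_3], [v_0,v_5], [v_1,v_4], [v_1,v_5], [v_2,v_3], [v_2,v_4], [v_2,v_5], [v_2,v_8], [v_3,v_5], [v_4,v_5], [v_4,v_6], [v_5,v_7], [v_6,v_7]
  2-simplices (6): [v_0,v_2,v_3], [v_0,v_2,v_5], [v_0,v_3,v_5], [v_1,v_4,v_5], [v_2,v_3,v_5], [v_2,v_4,v_5]
  3-simplices (1): [v_0,v_2,v_3,v_5]

Hence C_0 ≅ Z^9, C_1 ≅ Z^14, C_2 ≅ Z^6, C_3 ≅ Z^1.

The boundary map ∂_1: C_1 → C_0 maps an edge to its endpoints' difference, ∂[p,q] = q − p. For instance
  ∂[v_5,v_7] = [v_7] − [v_5].
The 9×14 boundary matrix has rank 8 and Smith normal form diag(1,1,1,1,1,1,1,1).

∂_2: C_2 → C_1 sends each 2-simplex [p,q,r] to [q,r] − [p,r] + [p,q]. For instance
  ∂[v_2,v_3,v_5] = [v_3,v_5] − [v_2,v_5] + [v_2,v_3],
  ∂[v_0,v_3,v_5] = [v_3,v_5] − [v_0,v_5] + [v_0,v_3].
This gives a 14×6 integer matrix of rank 5; reducing to Smith normal form yields diagonal entries (1,1,1,1,1).

The boundary map ∂_3: C_3 → C_2 sends each 3-simplex σ to the alternating sum Σ_i (−1)^i (σ with its i-th vertex removed). For instance
  ∂[v_0,v_2,v_3,v_5] = [v_2,v_3,v_5] − [v_0,v_3,v_5] + [v_0,v_2,v_5] − [v_0,v_2,v_3].
The 6×1 boundary matrix has rank 1 and Smith normal form diag(1).

From H_k ≅ ker(∂_k) / im(∂_{k+1}) we obtain:

  H_0: rank C_0 − rank ∂_1 = 9 − 8 = 1, and the invariant factors of ∂_1 are all 1, so H_0 ≅ Z.
  H_1: rank ker ∂_1 − rank ∂_2 = (14 − 8) − 5 = 1, and the invariant factors of ∂_2 are all 1, so H_1 ≅ Z.
  H_2: rank ker ∂_2 − rank ∂_3 = (6 − 5) − 1 = 0, and the invariant factors of ∂_3 are all 1, so H_2 ≅ 0.
  H_3: rank ker ∂_3 − rank ∂_4 = (1 − 1) − 0 = 0, and there is no ∂_4, so H_3 ≅ 0.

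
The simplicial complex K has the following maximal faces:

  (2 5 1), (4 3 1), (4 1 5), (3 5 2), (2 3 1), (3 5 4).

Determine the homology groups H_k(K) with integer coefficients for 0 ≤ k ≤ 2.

Fix the vertex order 1 < 2 < 3 < 4 < 5 and write every simplex with vertices in increasing order. Then dim K = 2 and the simplices of K are:

  0-simplices (5): [1], [2], [3], [4], [5]
  1-simplices (9): [1,2], [1,3], [1,4], [1,5], [2,3], [2,5], [3,4], [3,5], [4,5]
  2-simplices (6): [1,2,3], [1,2,5], [1,3,4], [1,4,5], [2,3,5], [3,4,5]

so the chain groups are C_0 ≅ Z^5, C_1 ≅ Z^9, C_2 ≅ Z^6.

∂_1: C_1 → C_0 is given by ∂[p,q] = [q] − [p]. For instance
  ∂[3,5] = [5] − [3].
The resulting 5×9 matrix has rank 4, and its Smith normal form has invariant factors (1,1,1,1).

The boundary map ∂_2: C_2 → C_1 maps a triangle to the signed sum of its edges. For instance
  ∂[1,4,5] = [4,5] − [1,5] + [1,4],
  ∂[2,3,5] = [3,5] − [2,5] + [2,3].
As a 9×6 matrix over Z this has rank 5, with invariant factors (1,1,1,1,1).

Now H_k = ker ∂_k / im ∂_{k+1}, so:

  H_0: rank C_0 − rank ∂_1 = 5 − 4 = 1, and the invariant factors of ∂_1 are all 1, so H_0 = Z.
  H_1: rank ker ∂_1 − rank ∂_2 = (9 − 4) − 5 = 0, and the invariant factors of ∂_2 are all 1, so H_1 = 0.
  H_2: rank ker ∂_2 − rank ∂_3 = (6 − 5) − 0 = 1, and there is no ∂_3, so H_2 = Z.

As a check, the Euler characteristic is 5 − 9 + 6 = 2, which agrees with 1 − 0 + 1 = 2.

H_0 ≅ Z,  H_1 = 0,  H_2 ≅ Z.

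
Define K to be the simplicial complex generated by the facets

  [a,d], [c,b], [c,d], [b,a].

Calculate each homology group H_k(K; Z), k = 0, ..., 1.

H_0 ≅ Z,  H_1 ≅ Z.

Fix the vertex order a < b < c < d and write every simplex with vertices in increasing order. Then dim K = 1 and the simplices of K are:

  0-simplices (4): a, b, c, d
  1-simplices (4): ab, ad, bc, cd

so the chain groups are C_0 ≅ Z^4, C_1 ≅ Z^4.

Boundary ∂_1: C_1 → C_0 maps an edge to its endpoints' difference, ∂[p,q] = q − p. For instance
  ∂bc = c − b.
The 4×4 boundary matrix has rank 3 and Smith normal form diag(1,1,1).

Computing H_k = (kernel of ∂_k) / (image of ∂_{k+1}):

  H_0: rank C_0 − rank ∂_1 = 4 − 3 = 1, and the invariant factors of ∂_1 are all 1, so H_0 = Z.
  H_1: rank ker ∂_1 − rank ∂_2 = (4 − 3) − 0 = 1, and there is no ∂_2, so H_1 = Z.

As a check, the Euler characteristic is 4 − 4 = 0, which agrees with 1 − 1 = 0.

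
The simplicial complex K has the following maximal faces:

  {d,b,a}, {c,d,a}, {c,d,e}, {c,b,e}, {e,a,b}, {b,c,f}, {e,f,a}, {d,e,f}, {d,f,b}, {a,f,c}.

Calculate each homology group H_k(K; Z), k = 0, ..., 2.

Fix the vertex order a < b < c < d < e < f and write every simplex with vertices in increasing order. Then dim K = 2 and the simplices of K are:

  0-simplices (6): a, b, c, d, e, f
  1-simplices (15): ab, ac, ad, ae, af, bc, bd, be, bf, cd, ce, cf, de, df, ef
  2-simplices (10): abd, abe, acd, acf, aef, bce, bcf, bdf, cde, def

giving chain groups C_0 ≅ Z^6, C_1 ≅ Z^15, C_2 ≅ Z^10.

The boundary map ∂_1: C_1 → C_0 maps an edge to its endpoints' difference, ∂[p,q] = q − p.
The resulting 6×15 matrix has rank 5, and its Smith normal form has invariant factors (1,1,1,1,1).

∂_2: C_2 → C_1 maps a triangle to the signed sum of its edges. For instance
  ∂cde = de − ce + cd,
  ∂acd = cd − ad + ac.
This gives a 15×10 integer matrix of rank 10; reducing to Smith normal form yields diagonal entries (1,1,1,1,1,1,1,1,1,2).

From H_k ≅ ker(∂_k) / im(∂_{k+1}) we obtain:

  H_0: rank C_0 − rank ∂_1 = 6 − 5 = 1, and the invariant factors of ∂_1 are all 1, so H_0 ≅ Z.
  H_1: rank ker ∂_1 − rank ∂_2 = (15 − 5) − 10 = 0, and ∂_2 has invariant factor 2 > 1, so H_1 ≅ Z/2.
  H_2: rank ker ∂_2 − rank ∂_3 = (10 − 10) − 0 = 0, and there is no ∂_3, so H_2 ≅ 0.

H_0 ≅ Z,  H_1 ≅ Z/2,  H_2 = 0.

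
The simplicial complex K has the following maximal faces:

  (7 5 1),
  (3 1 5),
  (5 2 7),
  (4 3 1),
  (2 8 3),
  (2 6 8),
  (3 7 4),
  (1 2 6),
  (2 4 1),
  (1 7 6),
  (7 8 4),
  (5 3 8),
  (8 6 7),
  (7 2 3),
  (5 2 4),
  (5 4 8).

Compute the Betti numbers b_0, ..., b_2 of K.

Order the vertices as 1 < 2 < 3 < 4 < 5 < 6 < 7 < 8. Listing each simplex with vertices in this order, K has dimension 2 with simplices:

  0-simplices (8): [1], [2], [3], [4], [5], [6], [7], [8]
  1-simplices (24): (24 of them)
  2-simplices (16): [1,2,4], [1,2,6], [1,3,4], [1,3,5], [1,5,7], [1,6,7], [2,3,7], [2,3,8], [2,4,5], [2,5,7], [2,6,8], [3,4,7], [3,5,8], [4,5,8], [4,7,8], [6,7,8]

so the chain groups are C_0 ≅ Z^8, C_1 ≅ Z^24, C_2 ≅ Z^16.

The boundary map ∂_1: C_1 → C_0 is given by ∂[p,q] = [q] − [p].
The 8×24 boundary matrix has rank 7 and Smith normal form diag(1,1,1,1,1,1,1).

Boundary ∂_2: C_2 → C_1 acts by ∂[p,q,r] = [q,r] − [p,r] + [p,q]. For instance
  ∂[4,7,8] = [7,8] − [4,8] + [4,7],
  ∂[1,2,6] = [2,6] − [1,6] + [1,2].
The 24×16 boundary matrix has rank 15 and Smith normal form diag(1,1,1,1,1,1,1,1,1,1,1,1,1,1,1).

Now H_k = ker ∂_k / im ∂_{k+1}, so:

  H_0: rank C_0 − rank ∂_1 = 8 − 7 = 1, and the invariant factors of ∂_1 are all 1, so H_0 ≅ Z.
  H_1: rank ker ∂_1 − rank ∂_2 = (24 − 7) − 15 = 2, and the invariant factors of ∂_2 are all 1, so H_1 ≅ Z^2.
  H_2: rank ker ∂_2 − rank ∂_3 = (16 − 15) − 0 = 1, and there is no ∂_3, so H_2 ≅ Z.

As a check, the Euler characteristic is 8 − 24 + 16 = 0, which agrees with 1 − 2 + 1 = 0.

Hence the Betti numbers are b_0 = 1, b_1 = 2, b_2 = 1.

b_0 = 1, b_1 = 2, b_2 = 1.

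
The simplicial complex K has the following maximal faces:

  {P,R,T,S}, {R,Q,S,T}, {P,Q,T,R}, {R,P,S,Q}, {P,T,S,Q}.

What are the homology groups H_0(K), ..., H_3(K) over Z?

K has 5 vertices, 10 edges, 10 triangles, 5 3-simplices.
rank ∂_0 = 0, rank ∂_1 = 4 ⇒ b_0 = 5 − 0 − 4 = 1; all invariant factors of ∂_1 are 1 so no torsion. So H_0 = Z.
rank ∂_1 = 4, rank ∂_2 = 6 ⇒ b_1 = 10 − 4 − 6 = 0; all invariant factors of ∂_2 are 1 so no torsion. So H_1 = 0.
rank ∂_2 = 6, rank ∂_3 = 4 ⇒ b_2 = 10 − 6 − 4 = 0; all invariant factors of ∂_3 are 1 so no torsion. So H_2 = 0.
rank ∂_3 = 4, rank ∂_4 = 0 ⇒ b_3 = 5 − 4 − 0 = 1. So H_3 = Z.

H_0 = Z,  H_1 = 0,  H_2 = 0,  H_3 = Z.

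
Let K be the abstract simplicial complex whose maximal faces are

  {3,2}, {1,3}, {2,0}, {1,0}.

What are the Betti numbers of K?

b_0 = 1, b_1 = 1.

Order the vertices as 0 < 1 < 2 < 3. Listing each simplex with vertices in this order, K has dimension 1 with simplices:

  0-simplices (4): [0], [1], [2], [3]
  1-simplices (4): [0,1], [0,2], [1,3], [2,3]

so the chain groups are C_0 ≅ Z^4, C_1 ≅ Z^4.

Boundary ∂_1: C_1 → C_0 sends each edge [p,q] (with p < q) to q − p. For instance
  ∂[1,3] = [3] − [1].
This gives a 4×4 integer matrix of rank 3; reducing to Smith normal form yields diagonal entries (1,1,1).

Reading off H_k = ker ∂_k / im ∂_{k+1}:

  H_0: rank C_0 − rank ∂_1 = 4 − 3 = 1, and the invariant factors of ∂_1 are all 1, so H_0 ≅ Z.
  H_1: rank ker ∂_1 − rank ∂_2 = (4 − 3) − 0 = 1, and there is no ∂_2, so H_1 ≅ Z.

(K is a triangulation of the circle S^1.)

Hence the Betti numbers are b_0 = 1, b_1 = 1.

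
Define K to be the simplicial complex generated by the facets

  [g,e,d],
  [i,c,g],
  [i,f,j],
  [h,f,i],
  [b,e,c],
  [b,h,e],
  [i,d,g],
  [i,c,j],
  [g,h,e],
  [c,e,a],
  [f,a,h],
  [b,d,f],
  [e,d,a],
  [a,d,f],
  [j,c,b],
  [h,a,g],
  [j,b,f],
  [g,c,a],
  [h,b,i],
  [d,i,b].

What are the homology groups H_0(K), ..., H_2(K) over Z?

K has 10 vertices, 30 edges, 20 triangles.
rank ∂_0 = 0, rank ∂_1 = 9 ⇒ b_0 = 10 − 0 − 9 = 1; all invariant factors of ∂_1 are 1 so no torsion. So H_0 = Z.
rank ∂_1 = 9, rank ∂_2 = 20 ⇒ b_1 = 30 − 9 − 20 = 1; ∂_2 has invariant factor(s) [2] giving torsion. So H_1 = Z ⊕ Z/2.
rank ∂_2 = 20, rank ∂_3 = 0 ⇒ b_2 = 20 − 20 − 0 = 0. So H_2 = 0.

H_0 ≅ Z,  H_1 ≅ Z ⊕ Z/2,  H_2 = 0.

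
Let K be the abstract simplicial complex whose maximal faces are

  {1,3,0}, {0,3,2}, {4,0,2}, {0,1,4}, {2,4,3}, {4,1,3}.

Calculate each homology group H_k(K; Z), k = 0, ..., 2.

We work with the vertex ordering 0 < 1 < 2 < 3 < 4. The simplices of K, each written with vertices in increasing order, are:

  0-simplices (5): [0], [1], [2], [3], [4]
  1-simplices (9): [0,1], [0,2], [0,3], [0,4], [1,3], [1,4], [2,3], [2,4], [3,4]
  2-simplices (6): [0,1,3], [0,1,4], [0,2,3], [0,2,4], [1,3,4], [2,3,4]

Hence C_0 ≅ Z^5, C_1 ≅ Z^9, C_2 ≅ Z^6.

∂_1: C_1 → C_0 sends each edge [p,q] (with p < q) to q − p.
The resulting 5×9 matrix has rank 4, and its Smith normal form has invariant factors (1,1,1,1).

Boundary ∂_2: C_2 → C_1 maps a triangle to the signed sum of its edges. For instance
  ∂[0,2,4] = [2,4] − [0,4] + [0,2],
  ∂[0,1,4] = [1,4] − [0,4] + [0,1].
The 9×6 boundary matrix has rank 5 and Smith normal form diag(1,1,1,1,1).

From H_k ≅ ker(∂_k) / im(∂_{k+1}) we obtain:

  H_0: rank C_0 − rank ∂_1 = 5 − 4 = 1, and the invariant factors of ∂_1 are all 1, so H_0 = Z.
  H_1: rank ker ∂_1 − rank ∂_2 = (9 − 4) − 5 = 0, and the invariant factors of ∂_2 are all 1, so H_1 = 0.
  H_2: rank ker ∂_2 − rank ∂_3 = (6 − 5) − 0 = 1, and there is no ∂_3, so H_2 = Z.

(K is a triangulation of the 2-sphere S^2.)

H_0 = Z,  H_1 = 0,  H_2 = Z.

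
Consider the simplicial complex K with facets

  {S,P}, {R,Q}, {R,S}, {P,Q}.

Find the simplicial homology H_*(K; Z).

H_0 = Z,  H_1 = Z.

Take the total order P < Q < R < S on the vertex set. Then K (dimension 1) consists of the simplices:

  0-simplices (4): P, Q, R, S
  1-simplices (4): PQ, PS, QR, RS

Hence C_0 ≅ Z^4, C_1 ≅ Z^4.

∂_1: C_1 → C_0 sends each edge [p,q] (with p < q) to q − p. For instance
  ∂RS = S − R.
As a 4×4 matrix over Z this has rank 3, with invariant factors (1,1,1).

Now H_k = ker ∂_k / im ∂_{k+1}, so:

  H_0: rank C_0 − rank ∂_1 = 4 − 3 = 1, and the invariant factors of ∂_1 are all 1, so H_0 = Z.
  H_1: rank ker ∂_1 − rank ∂_2 = (4 − 3) − 0 = 1, and there is no ∂_2, so H_1 = Z.

As a check, the Euler characteristic is 4 − 4 = 0, which agrees with 1 − 1 = 0.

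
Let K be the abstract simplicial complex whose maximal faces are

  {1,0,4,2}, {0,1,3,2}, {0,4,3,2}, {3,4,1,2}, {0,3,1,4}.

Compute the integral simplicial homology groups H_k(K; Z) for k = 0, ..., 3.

Take the total order 0 < 1 < 2 < 3 < 4 on the vertex set. Then K (dimension 3) consists of the simplices:

  0-simplices (5): [0], [1], [2], [3], [4]
  1-simplices (10): [0,1], [0,2], [0,3], [0,4], [1,2], [1,3], [1,4], [2,3], [2,4], [3,4]
  2-simplices (10): [0,1,2], [0,1,3], [0,1,4], [0,2,3], [0,2,4], [0,3,4], [1,2,3], [1,2,4], [1,3,4], [2,3,4]
  3-simplices (5): [0,1,2,3], [0,1,2,4], [0,1,3,4], [0,2,3,4], [1,2,3,4]

giving chain groups C_0 ≅ Z^5, C_1 ≅ Z^10, C_2 ≅ Z^10, C_3 ≅ Z^5.

The boundary map ∂_1: C_1 → C_0 sends each edge [p,q] (with p < q) to q − p. For instance
  ∂[1,2] = [2] − [1].
As a 5×10 matrix over Z this has rank 4, with invariant factors (1,1,1,1).

∂_2: C_2 → C_1 maps a triangle to the signed sum of its edges. For instance
  ∂[1,2,3] = [2,3] − [1,3] + [1,2],
  ∂[0,1,2] = [1,2] − [0,2] + [0,1].
The resulting 10×10 matrix has rank 6, and its Smith normal form has invariant factors (1,1,1,1,1,1).

The boundary map ∂_3: C_3 → C_2 sends each 3-simplex σ to the alternating sum Σ_i (−1)^i (σ with its i-th vertex removed). For instance
  ∂[0,1,2,4] = [1,2,4] − [0,2,4] + [0,1,4] − [0,1,2],
  ∂[0,1,2,3] = [1,2,3] − [0,2,3] + [0,1,3] − [0,1,2].
The 10×5 boundary matrix has rank 4 and Smith normal form diag(1,1,1,1).

From H_k ≅ ker(∂_k) / im(∂_{k+1}) we obtain:

  H_0: rank C_0 − rank ∂_1 = 5 − 4 = 1, and the invariant factors of ∂_1 are all 1, so H_0 ≅ Z.
  H_1: rank ker ∂_1 − rank ∂_2 = (10 − 4) − 6 = 0, and the invariant factors of ∂_2 are all 1, so H_1 ≅ 0.
  H_2: rank ker ∂_2 − rank ∂_3 = (10 − 6) − 4 = 0, and the invariant factors of ∂_3 are all 1, so H_2 ≅ 0.
  H_3: rank ker ∂_3 − rank ∂_4 = (5 − 4) − 0 = 1, and there is no ∂_4, so H_3 ≅ Z.

H_0 = Z,  H_1 = 0,  H_2 = 0,  H_3 = Z.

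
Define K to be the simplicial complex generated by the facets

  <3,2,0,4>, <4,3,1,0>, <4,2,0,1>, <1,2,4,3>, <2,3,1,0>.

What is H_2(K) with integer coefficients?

Fix the vertex order 0 < 1 < 2 < 3 < 4 and write every simplex with vertices in increasing order. Then dim K = 3 and the simplices of K are:

  0-simplices (5): [0], [1], [2], [3], [4]
  1-simplices (10): [0,1], [0,2], [0,3], [0,4], [1,2], [1,3], [1,4], [2,3], [2,4], [3,4]
  2-simplices (10): [0,1,2], [0,1,3], [0,1,4], [0,2,3], [0,2,4], [0,3,4], [1,2,3], [1,2,4], [1,3,4], [2,3,4]
  3-simplices (5): [0,1,2,3], [0,1,2,4], [0,1,3,4], [0,2,3,4], [1,2,3,4]

so the chain groups are C_0 ≅ Z^5, C_1 ≅ Z^10, C_2 ≅ Z^10, C_3 ≅ Z^5.

∂_1: C_1 → C_0 is given by ∂[p,q] = [q] − [p].
The resulting 5×10 matrix has rank 4, and its Smith normal form has invariant factors (1,1,1,1).

∂_2: C_2 → C_1 acts by ∂[p,q,r] = [q,r] − [p,r] + [p,q]. For instance
  ∂[0,2,4] = [2,4] − [0,4] + [0,2],
  ∂[1,2,4] = [2,4] − [1,4] + [1,2].
As a 10×10 matrix over Z this has rank 6, with invariant factors (1,1,1,1,1,1).

The boundary map ∂_3: C_3 → C_2 sends each 3-simplex σ to the alternating sum Σ_i (−1)^i (σ with its i-th vertex removed). For instance
  ∂[0,2,3,4] = [2,3,4] − [0,3,4] + [0,2,4] − [0,2,3],
  ∂[0,1,2,3] = [1,2,3] − [0,2,3] + [0,1,3] − [0,1,2].
This gives a 10×5 integer matrix of rank 4; reducing to Smith normal form yields diagonal entries (1,1,1,1).

Computing H_k = (kernel of ∂_k) / (image of ∂_{k+1}):

  H_2: rank ker ∂_2 − rank ∂_3 = (10 − 6) − 4 = 0, and the invariant factors of ∂_3 are all 1, so H_2 ≅ 0.

(K is a triangulation of the 3-sphere S^3.)

H_2 = 0.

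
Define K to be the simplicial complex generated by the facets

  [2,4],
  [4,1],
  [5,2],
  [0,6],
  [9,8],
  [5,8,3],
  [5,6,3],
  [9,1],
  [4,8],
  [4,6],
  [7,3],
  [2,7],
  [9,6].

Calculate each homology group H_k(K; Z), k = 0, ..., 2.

Order the vertices as 0 < 1 < 2 < 3 < 4 < 5 < 6 < 7 < 8 < 9. Listing each simplex with vertices in this order, K has dimension 2 with simplices:

  0-simplices (10): [0], [1], [2], [3], [4], [5], [6], [7], [8], [9]
  1-simplices (16): [0,6], [1,4], [1,9], [2,4], [2,5], [2,7], [3,5], [3,6], [3,7], [3,8], [4,6], [4,8], [5,6], [5,8], [6,9], [8,9]
  2-simplices (2): [3,5,6], [3,5,8]

Hence C_0 ≅ Z^10, C_1 ≅ Z^16, C_2 ≅ Z^2.

Boundary ∂_1: C_1 → C_0 sends each edge [p,q] (with p < q) to q − p. For instance
  ∂[8,9] = [9] − [8].
This gives a 10×16 integer matrix of rank 9; reducing to Smith normal form yields diagonal entries (1,1,1,1,1,1,1,1,1).

The boundary map ∂_2: C_2 → C_1 acts by ∂[p,q,r] = [q,r] − [p,r] + [p,q]. For instance
  ∂[3,5,6] = [5,6] − [3,6] + [3,5],
  ∂[3,5,8] = [5,8] − [3,8] + [3,5].
This gives a 16×2 integer matrix of rank 2; reducing to Smith normal form yields diagonal entries (1,1).

Now H_k = ker ∂_k / im ∂_{k+1}, so:

  H_0: rank C_0 − rank ∂_1 = 10 − 9 = 1, and the invariant factors of ∂_1 are all 1, so H_0 = Z.
  H_1: rank ker ∂_1 − rank ∂_2 = (16 − 9) − 2 = 5, and the invariant factors of ∂_2 are all 1, so H_1 = Z^5.
  H_2: rank ker ∂_2 − rank ∂_3 = (2 − 2) − 0 = 0, and there is no ∂_3, so H_2 = 0.

H_0 = Z,  H_1 = Z^5,  H_2 = 0.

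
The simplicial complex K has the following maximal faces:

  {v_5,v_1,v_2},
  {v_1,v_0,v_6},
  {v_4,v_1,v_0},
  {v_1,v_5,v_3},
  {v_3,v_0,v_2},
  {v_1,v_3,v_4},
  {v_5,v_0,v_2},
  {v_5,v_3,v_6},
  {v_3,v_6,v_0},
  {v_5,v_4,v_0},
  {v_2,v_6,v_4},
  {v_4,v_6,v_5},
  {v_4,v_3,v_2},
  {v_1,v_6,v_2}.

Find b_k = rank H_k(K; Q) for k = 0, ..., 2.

b_0 = 1, b_1 = 2, b_2 = 1.

Take the total order v_0 < v_1 < v_2 < v_3 < v_4 < v_5 < v_6 on the vertex set. Then K (dimension 2) consists of the simplices:

  0-simplices (7): [v_0], [v_1], [v_2], [v_3], [v_4], [v_5], [v_6]
  1-simplices (21): (21 of them)
  2-simplices (14): (14 of them)

so the chain groups are C_0 ≅ Z^7, C_1 ≅ Z^21, C_2 ≅ Z^14.

Boundary ∂_1: C_1 → C_0 maps an edge to its endpoints' difference, ∂[p,q] = q − p.
The resulting 7×21 matrix has rank 6, and its Smith normal form has invariant factors (1,1,1,1,1,1).

Boundary ∂_2: C_2 → C_1 maps a triangle to the signed sum of its edges. For instance
  ∂[v_0,v_2,v_5] = [v_2,v_5] − [v_0,v_5] + [v_0,v_2],
  ∂[v_0,v_2,v_3] = [v_2,v_3] − [v_0,v_3] + [v_0,v_2].
As a 21×14 matrix over Z this has rank 13, with invariant factors (1,1,1,1,1,1,1,1,1,1,1,1,1).

Now H_k = ker ∂_k / im ∂_{k+1}, so:

  H_0: rank C_0 − rank ∂_1 = 7 − 6 = 1, and the invariant factors of ∂_1 are all 1, so H_0 ≅ Z.
  H_1: rank ker ∂_1 − rank ∂_2 = (21 − 6) − 13 = 2, and the invariant factors of ∂_2 are all 1, so H_1 ≅ Z^2.
  H_2: rank ker ∂_2 − rank ∂_3 = (14 − 13) − 0 = 1, and there is no ∂_3, so H_2 ≅ Z.

(K is a triangulation of the torus T^2.)

Hence the Betti numbers are b_0 = 1, b_1 = 2, b_2 = 1.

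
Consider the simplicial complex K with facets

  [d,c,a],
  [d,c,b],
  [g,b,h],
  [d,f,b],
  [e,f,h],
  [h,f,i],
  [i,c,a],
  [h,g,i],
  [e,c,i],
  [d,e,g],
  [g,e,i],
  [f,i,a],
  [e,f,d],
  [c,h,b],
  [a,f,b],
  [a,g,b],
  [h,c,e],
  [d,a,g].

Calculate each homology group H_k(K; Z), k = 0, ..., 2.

Fix the vertex order a < b < c < d < e < f < g < h < i and write every simplex with vertices in increasing order. Then dim K = 2 and the simplices of K are:

  0-simplices (9): a, b, c, d, e, f, g, h, i
  1-simplices (27): ab, ac, ad, af, ag, ai, bc, bd, bf, bg, bh, cd, ce, ch, ci, de, df, dg, ef, eg, eh, ei, fh, fi, gh, gi, hi
  2-simplices (18): abf, abg, acd, aci, adg, afi, bcd, bch, bdf, bgh, ceh, cei, def, deg, efh, egi, fhi, ghi

Hence C_0 ≅ Z^9, C_1 ≅ Z^27, C_2 ≅ Z^18.

∂_1: C_1 → C_0 maps an edge to its endpoints' difference, ∂[p,q] = q − p.
This gives a 9×27 integer matrix of rank 8; reducing to Smith normal form yields diagonal entries (1,1,1,1,1,1,1,1).

The boundary map ∂_2: C_2 → C_1 sends each 2-simplex [p,q,r] to [q,r] − [p,r] + [p,q]. For instance
  ∂cei = ei − ci + ce,
  ∂adg = dg − ag + ad.
The 27×18 boundary matrix has rank 18 and Smith normal form diag(1,1,1,1,1,1,1,1,1,1,1,1,1,1,1,1,1,2).

From H_k ≅ ker(∂_k) / im(∂_{k+1}) we obtain:

  H_0: rank C_0 − rank ∂_1 = 9 − 8 = 1, and the invariant factors of ∂_1 are all 1, so H_0 = Z.
  H_1: rank ker ∂_1 − rank ∂_2 = (27 − 8) − 18 = 1, and ∂_2 has invariant factor 2 > 1, so H_1 = Z ⊕ Z/2.
  H_2: rank ker ∂_2 − rank ∂_3 = (18 − 18) − 0 = 0, and there is no ∂_3, so H_2 = 0.

As a check, the Euler characteristic is 9 − 27 + 18 = 0, which agrees with 1 − 1 + 0 = 0.
(K is a triangulation of the Klein bottle.)

H_0 ≅ Z,  H_1 ≅ Z ⊕ Z/2,  H_2 = 0.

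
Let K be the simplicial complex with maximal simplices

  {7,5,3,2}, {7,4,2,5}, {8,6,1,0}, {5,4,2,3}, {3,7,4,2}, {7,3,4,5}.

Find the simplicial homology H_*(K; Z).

K has 9 vertices, 16 edges, 14 triangles, 6 3-simplices.
rank ∂_0 = 0, rank ∂_1 = 7 ⇒ b_0 = 9 − 0 − 7 = 2; all invariant factors of ∂_1 are 1 so no torsion. So H_0 ≅ Z^2.
rank ∂_1 = 7, rank ∂_2 = 9 ⇒ b_1 = 16 − 7 − 9 = 0; all invariant factors of ∂_2 are 1 so no torsion. So H_1 ≅ 0.
rank ∂_2 = 9, rank ∂_3 = 5 ⇒ b_2 = 14 − 9 − 5 = 0; all invariant factors of ∂_3 are 1 so no torsion. So H_2 ≅ 0.
rank ∂_3 = 5, rank ∂_4 = 0 ⇒ b_3 = 6 − 5 − 0 = 1. So H_3 ≅ Z.

H_0 = Z^2,  H_1 = 0,  H_2 = 0,  H_3 = Z.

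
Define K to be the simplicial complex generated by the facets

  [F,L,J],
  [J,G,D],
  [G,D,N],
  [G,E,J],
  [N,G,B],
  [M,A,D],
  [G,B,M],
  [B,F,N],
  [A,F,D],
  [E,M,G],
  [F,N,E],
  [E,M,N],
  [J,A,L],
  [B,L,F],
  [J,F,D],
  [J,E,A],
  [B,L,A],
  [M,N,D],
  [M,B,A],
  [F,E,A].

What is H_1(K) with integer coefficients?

K has 10 vertices, 30 edges, 20 triangles.
rank ∂_1 = 9, rank ∂_2 = 20 ⇒ b_1 = 30 − 9 − 20 = 1; ∂_2 has invariant factor(s) [2] giving torsion. So H_1 = Z × Z/2.

H_1 ≅ Z × Z/2.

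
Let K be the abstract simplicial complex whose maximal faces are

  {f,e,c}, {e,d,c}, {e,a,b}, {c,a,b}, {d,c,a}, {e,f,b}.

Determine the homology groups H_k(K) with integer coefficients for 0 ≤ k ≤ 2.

H_0 ≅ Z,  H_1 ≅ Z,  H_2 = 0.

Take the total order a < b < c < d < e < f on the vertex set. Then K (dimension 2) consists of the simplices:

  0-simplices (6): a, b, c, d, e, f
  1-simplices (12): ab, ac, ad, ae, bc, be, bf, cd, ce, cf, de, ef
  2-simplices (6): abc, abe, acd, bef, cde, cef

so the chain groups are C_0 ≅ Z^6, C_1 ≅ Z^12, C_2 ≅ Z^6.

The boundary map ∂_1: C_1 → C_0 sends each edge [p,q] (with p < q) to q − p.
As a 6×12 matrix over Z this has rank 5, with invariant factors (1,1,1,1,1).

∂_2: C_2 → C_1 acts by ∂[p,q,r] = [q,r] − [p,r] + [p,q]. For instance
  ∂bef = ef − bf + be,
  ∂abe = be − ae + ab.
The 12×6 boundary matrix has rank 6 and Smith normal form diag(1,1,1,1,1,1).

Now H_k = ker ∂_k / im ∂_{k+1}, so:

  H_0: rank C_0 − rank ∂_1 = 6 − 5 = 1, and the invariant factors of ∂_1 are all 1, so H_0 ≅ Z.
  H_1: rank ker ∂_1 − rank ∂_2 = (12 − 5) − 6 = 1, and the invariant factors of ∂_2 are all 1, so H_1 ≅ Z.
  H_2: rank ker ∂_2 − rank ∂_3 = (6 − 6) − 0 = 0, and there is no ∂_3, so H_2 ≅ 0.

As a check, the Euler characteristic is 6 − 12 + 6 = 0, which agrees with 1 − 1 + 0 = 0.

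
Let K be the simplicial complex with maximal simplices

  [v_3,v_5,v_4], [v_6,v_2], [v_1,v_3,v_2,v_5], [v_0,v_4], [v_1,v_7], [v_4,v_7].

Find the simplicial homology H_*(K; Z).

H_0 = Z,  H_1 = Z,  H_2 = 0,  H_3 = 0.

K has 8 vertices, 12 edges, 5 triangles, 1 3-simplex.
rank ∂_0 = 0, rank ∂_1 = 7 ⇒ b_0 = 8 − 0 − 7 = 1; all invariant factors of ∂_1 are 1 so no torsion. So H_0 ≅ Z.
rank ∂_1 = 7, rank ∂_2 = 4 ⇒ b_1 = 12 − 7 − 4 = 1; all invariant factors of ∂_2 are 1 so no torsion. So H_1 ≅ Z.
rank ∂_2 = 4, rank ∂_3 = 1 ⇒ b_2 = 5 − 4 − 1 = 0; all invariant factors of ∂_3 are 1 so no torsion. So H_2 ≅ 0.
rank ∂_3 = 1, rank ∂_4 = 0 ⇒ b_3 = 1 − 1 − 0 = 0. So H_3 ≅ 0.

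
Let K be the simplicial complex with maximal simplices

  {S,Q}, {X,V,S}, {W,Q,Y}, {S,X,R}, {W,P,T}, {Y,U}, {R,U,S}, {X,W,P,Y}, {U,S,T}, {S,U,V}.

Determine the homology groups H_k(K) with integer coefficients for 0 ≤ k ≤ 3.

Fix the vertex order P < Q < R < S < T < U < V < W < X < Y and write every simplex with vertices in increasing order. Then dim K = 3 and the simplices of K are:

  0-simplices (10): P, Q, R, S, T, U, V, W, X, Y
  1-simplices (22): PT, PW, PX, PY, QS, QW, QY, RS, RU, RX, ST, SU, SV, SX, TU, TW, UV, UY, VX, WX, WY, XY
  2-simplices (11): PTW, PWX, PWY, PXY, QWY, RSU, RSX, STU, SUV, SVX, WXY
  3-simplices (1): PWXY

Hence C_0 ≅ Z^10, C_1 ≅ Z^22, C_2 ≅ Z^11, C_3 ≅ Z^1.

∂_1: C_1 → C_0 maps an edge to its endpoints' difference, ∂[p,q] = q − p.
This gives a 10×22 integer matrix of rank 9; reducing to Smith normal form yields diagonal entries (1,1,1,1,1,1,1,1,1).

Boundary ∂_2: C_2 → C_1 maps a triangle to the signed sum of its edges. For instance
  ∂WXY = XY − WY + WX,
  ∂SVX = VX − SX + SV.
As a 22×11 matrix over Z this has rank 10, with invariant factors (1,1,1,1,1,1,1,1,1,1).

∂_3: C_3 → C_2 sends each 3-simplex σ to the alternating sum Σ_i (−1)^i (σ with its i-th vertex removed). For instance
  ∂PWXY = WXY − PXY + PWY − PWX.
As a 11×1 matrix over Z this has rank 1, with invariant factors (1).

Computing H_k = (kernel of ∂_k) / (image of ∂_{k+1}):

  H_0: rank C_0 − rank ∂_1 = 10 − 9 = 1, and the invariant factors of ∂_1 are all 1, so H_0 = Z.
  H_1: rank ker ∂_1 − rank ∂_2 = (22 − 9) − 10 = 3, and the invariant factors of ∂_2 are all 1, so H_1 = Z^3.
  H_2: rank ker ∂_2 − rank ∂_3 = (11 − 10) − 1 = 0, and the invariant factors of ∂_3 are all 1, so H_2 = 0.
  H_3: rank ker ∂_3 − rank ∂_4 = (1 − 1) − 0 = 0, and there is no ∂_4, so H_3 = 0.

As a check, the Euler characteristic is 10 − 22 + 11 − 1 = -2, which agrees with 1 − 3 + 0 − 0 = -2.

H_0 = Z,  H_1 = Z^3,  H_2 = 0,  H_3 = 0.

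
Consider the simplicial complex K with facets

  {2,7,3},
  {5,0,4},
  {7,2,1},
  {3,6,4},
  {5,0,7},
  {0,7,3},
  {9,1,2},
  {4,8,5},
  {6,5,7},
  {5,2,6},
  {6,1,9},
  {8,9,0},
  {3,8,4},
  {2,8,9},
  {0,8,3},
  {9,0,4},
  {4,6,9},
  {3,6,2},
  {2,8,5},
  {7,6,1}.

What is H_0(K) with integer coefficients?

We work with the vertex ordering 0 < 1 < 2 < 3 < 4 < 5 < 6 < 7 < 8 < 9. The simplices of K, each written with vertices in increasing order, are:

  0-simplices (10): [0], [1], [2], [3], [4], [5], [6], [7], [8], [9]
  1-simplices (30): (30 of them)
  2-simplices (20): (20 of them)

so the chain groups are C_0 ≅ Z^10, C_1 ≅ Z^30, C_2 ≅ Z^20.

∂_1: C_1 → C_0 is given by ∂[p,q] = [q] − [p]. For instance
  ∂[2,8] = [8] − [2].
The resulting 10×30 matrix has rank 9, and its Smith normal form has invariant factors (1,1,1,1,1,1,1,1,1).

Boundary ∂_2: C_2 → C_1 sends each 2-simplex [p,q,r] to [q,r] − [p,r] + [p,q]. For instance
  ∂[1,2,9] = [2,9] − [1,9] + [1,2],
  ∂[2,3,7] = [3,7] − [2,7] + [2,3].
The 30×20 boundary matrix has rank 20 and Smith normal form diag(1,1,1,1,1,1,1,1,1,1,1,1,1,1,1,1,1,1,1,2).

Now H_k = ker ∂_k / im ∂_{k+1}, so:

  H_0: rank C_0 − rank ∂_1 = 10 − 9 = 1, and the invariant factors of ∂_1 are all 1, so H_0 ≅ Z.

H_0 = Z.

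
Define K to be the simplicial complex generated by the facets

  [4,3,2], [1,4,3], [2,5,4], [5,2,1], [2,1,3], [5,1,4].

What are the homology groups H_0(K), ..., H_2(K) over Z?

Take the total order 1 < 2 < 3 < 4 < 5 on the vertex set. Then K (dimension 2) consists of the simplices:

  0-simplices (5): [1], [2], [3], [4], [5]
  1-simplices (9): [1,2], [1,3], [1,4], [1,5], [2,3], [2,4], [2,5], [3,4], [4,5]
  2-simplices (6): [1,2,3], [1,2,5], [1,3,4], [1,4,5], [2,3,4], [2,4,5]

so the chain groups are C_0 ≅ Z^5, C_1 ≅ Z^9, C_2 ≅ Z^6.

∂_1: C_1 → C_0 sends each edge [p,q] (with p < q) to q − p.
This gives a 5×9 integer matrix of rank 4; reducing to Smith normal form yields diagonal entries (1,1,1,1).

∂_2: C_2 → C_1 maps a triangle to the signed sum of its edges. For instance
  ∂[1,3,4] = [3,4] − [1,4] + [1,3],
  ∂[1,4,5] = [4,5] − [1,5] + [1,4].
As a 9×6 matrix over Z this has rank 5, with invariant factors (1,1,1,1,1).

Computing H_k = (kernel of ∂_k) / (image of ∂_{k+1}):

  H_0: rank C_0 − rank ∂_1 = 5 − 4 = 1, and the invariant factors of ∂_1 are all 1, so H_0 = Z.
  H_1: rank ker ∂_1 − rank ∂_2 = (9 − 4) − 5 = 0, and the invariant factors of ∂_2 are all 1, so H_1 = 0.
  H_2: rank ker ∂_2 − rank ∂_3 = (6 − 5) − 0 = 1, and there is no ∂_3, so H_2 = Z.

H_0 = Z,  H_1 = 0,  H_2 = Z.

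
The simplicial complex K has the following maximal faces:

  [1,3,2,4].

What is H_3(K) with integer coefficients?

Fix the vertex order 1 < 2 < 3 < 4 and write every simplex with vertices in increasing order. Then dim K = 3 and the simplices of K are:

  0-simplices (4): [1], [2], [3], [4]
  1-simplices (6): [1,2], [1,3], [1,4], [2,3], [2,4], [3,4]
  2-simplices (4): [1,2,3], [1,2,4], [1,3,4], [2,3,4]
  3-simplices (1): [1,2,3,4]

so the chain groups are C_0 ≅ Z^4, C_1 ≅ Z^6, C_2 ≅ Z^4, C_3 ≅ Z^1.

Boundary ∂_1: C_1 → C_0 sends each edge [p,q] (with p < q) to q − p.
The 4×6 boundary matrix has rank 3 and Smith normal form diag(1,1,1).

∂_2: C_2 → C_1 sends each 2-simplex [p,q,r] to [q,r] − [p,r] + [p,q]. For instance
  ∂[2,3,4] = [3,4] − [2,4] + [2,3],
  ∂[1,2,3] = [2,3] − [1,3] + [1,2].
The resulting 6×4 matrix has rank 3, and its Smith normal form has invariant factors (1,1,1).

Boundary ∂_3: C_3 → C_2 sends each 3-simplex σ to the alternating sum Σ_i (−1)^i (σ with its i-th vertex removed). For instance
  ∂[1,2,3,4] = [2,3,4] − [1,3,4] + [1,2,4] − [1,2,3].
This gives a 4×1 integer matrix of rank 1; reducing to Smith normal form yields diagonal entries (1).

From H_k ≅ ker(∂_k) / im(∂_{k+1}) we obtain:

  H_3: rank ker ∂_3 − rank ∂_4 = (1 − 1) − 0 = 0, and there is no ∂_4, so H_3 = 0.

H_3 ≅ 0.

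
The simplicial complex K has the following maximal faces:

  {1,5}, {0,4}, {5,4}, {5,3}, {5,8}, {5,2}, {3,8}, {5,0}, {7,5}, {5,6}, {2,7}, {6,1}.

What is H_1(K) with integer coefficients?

H_1 ≅ Z^4.

Take the total order 0 < 1 < 2 < 3 < 4 < 5 < 6 < 7 < 8 on the vertex set. Then K (dimension 1) consists of the simplices:

  0-simplices (9): [0], [1], [2], [3], [4], [5], [6], [7], [8]
  1-simplices (12): [0,4], [0,5], [1,5], [1,6], [2,5], [2,7], [3,5], [3,8], [4,5], [5,6], [5,7], [5,8]

giving chain groups C_0 ≅ Z^9, C_1 ≅ Z^12.

Boundary ∂_1: C_1 → C_0 sends each edge [p,q] (with p < q) to q − p. For instance
  ∂[5,8] = [8] − [5].
As a 9×12 matrix over Z this has rank 8, with invariant factors (1,1,1,1,1,1,1,1).

Now H_k = ker ∂_k / im ∂_{k+1}, so:

  H_1: rank ker ∂_1 − rank ∂_2 = (12 − 8) − 0 = 4, and there is no ∂_2, so H_1 ≅ Z^4.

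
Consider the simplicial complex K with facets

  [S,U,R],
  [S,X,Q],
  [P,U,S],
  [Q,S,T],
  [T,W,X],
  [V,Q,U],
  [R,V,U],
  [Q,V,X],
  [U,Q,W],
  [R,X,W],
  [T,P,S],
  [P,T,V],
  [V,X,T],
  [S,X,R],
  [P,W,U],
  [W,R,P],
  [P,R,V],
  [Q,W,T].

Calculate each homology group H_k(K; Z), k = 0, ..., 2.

We work with the vertex ordering P < Q < R < S < T < U < V < W < X. The simplices of K, each written with vertices in increasing order, are:

  0-simplices (9): P, Q, R, S, T, U, V, W, X
  1-simplices (27): PR, PS, PT, PU, PV, PW, QS, QT, QU, QV, QW, QX, RS, RU, RV, RW, RX, ST, SU, SX, TV, TW, TX, UV, UW, VX, WX
  2-simplices (18): PRV, PRW, PST, PSU, PTV, PUW, QST, QSX, QTW, QUV, QUW, QVX, RSU, RSX, RUV, RWX, TVX, TWX

giving chain groups C_0 ≅ Z^9, C_1 ≅ Z^27, C_2 ≅ Z^18.

∂_1: C_1 → C_0 maps an edge to its endpoints' difference, ∂[p,q] = q − p. For instance
  ∂TV = V − T.
The resulting 9×27 matrix has rank 8, and its Smith normal form has invariant factors (1,1,1,1,1,1,1,1).

∂_2: C_2 → C_1 maps a triangle to the signed sum of its edges. For instance
  ∂QST = ST − QT + QS,
  ∂PSU = SU − PU + PS.
The resulting 27×18 matrix has rank 18, and its Smith normal form has invariant factors (1,1,1,1,1,1,1,1,1,1,1,1,1,1,1,1,1,2).

Reading off H_k = ker ∂_k / im ∂_{k+1}:

  H_0: rank C_0 − rank ∂_1 = 9 − 8 = 1, and the invariant factors of ∂_1 are all 1, so H_0 ≅ Z.
  H_1: rank ker ∂_1 − rank ∂_2 = (27 − 8) − 18 = 1, and ∂_2 has invariant factor 2 > 1, so H_1 ≅ Z ⊕ Z/2.
  H_2: rank ker ∂_2 − rank ∂_3 = (18 − 18) − 0 = 0, and there is no ∂_3, so H_2 ≅ 0.

H_0 ≅ Z,  H_1 ≅ Z ⊕ Z/2,  H_2 = 0.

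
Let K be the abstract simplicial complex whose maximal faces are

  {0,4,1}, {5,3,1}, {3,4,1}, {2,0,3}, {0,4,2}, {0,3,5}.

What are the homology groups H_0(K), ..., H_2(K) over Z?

Fix the vertex order 0 < 1 < 2 < 3 < 4 < 5 and write every simplex with vertices in increasing order. Then dim K = 2 and the simplices of K are:

  0-simplices (6): [0], [1], [2], [3], [4], [5]
  1-simplices (12): [0,1], [0,2], [0,3], [0,4], [0,5], [1,3], [1,4], [1,5], [2,3], [2,4], [3,4], [3,5]
  2-simplices (6): [0,1,4], [0,2,3], [0,2,4], [0,3,5], [1,3,4], [1,3,5]

Hence C_0 ≅ Z^6, C_1 ≅ Z^12, C_2 ≅ Z^6.

Boundary ∂_1: C_1 → C_0 sends each edge [p,q] (with p < q) to q − p. For instance
  ∂[1,4] = [4] − [1].
As a 6×12 matrix over Z this has rank 5, with invariant factors (1,1,1,1,1).

The boundary map ∂_2: C_2 → C_1 maps a triangle to the signed sum of its edges. For instance
  ∂[0,2,4] = [2,4] − [0,4] + [0,2],
  ∂[0,2,3] = [2,3] − [0,3] + [0,2].
This gives a 12×6 integer matrix of rank 6; reducing to Smith normal form yields diagonal entries (1,1,1,1,1,1).

Reading off H_k = ker ∂_k / im ∂_{k+1}:

  H_0: rank C_0 − rank ∂_1 = 6 − 5 = 1, and the invariant factors of ∂_1 are all 1, so H_0 ≅ Z.
  H_1: rank ker ∂_1 − rank ∂_2 = (12 − 5) − 6 = 1, and the invariant factors of ∂_2 are all 1, so H_1 ≅ Z.
  H_2: rank ker ∂_2 − rank ∂_3 = (6 − 6) − 0 = 0, and there is no ∂_3, so H_2 ≅ 0.

H_0 = Z,  H_1 = Z,  H_2 = 0.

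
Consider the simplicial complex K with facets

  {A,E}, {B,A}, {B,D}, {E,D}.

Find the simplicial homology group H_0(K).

Fix the vertex order A < B < D < E and write every simplex with vertices in increasing order. Then dim K = 1 and the simplices of K are:

  0-simplices (4): A, B, D, E
  1-simplices (4): AB, AE, BD, DE

giving chain groups C_0 ≅ Z^4, C_1 ≅ Z^4.

∂_1: C_1 → C_0 maps an edge to its endpoints' difference, ∂[p,q] = q − p.
As a 4×4 matrix over Z this has rank 3, with invariant factors (1,1,1).

Reading off H_k = ker ∂_k / im ∂_{k+1}:

  H_0: rank C_0 − rank ∂_1 = 4 − 3 = 1, and the invariant factors of ∂_1 are all 1, so H_0 = Z.

H_0 = Z.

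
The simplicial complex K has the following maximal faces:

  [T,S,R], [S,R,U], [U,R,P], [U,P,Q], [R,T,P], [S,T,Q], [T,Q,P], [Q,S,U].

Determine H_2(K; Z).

H_2 = Z.

We work with the vertex ordering P < Q < R < S < T < U. The simplices of K, each written with vertices in increasing order, are:

  0-simplices (6): P, Q, R, S, T, U
  1-simplices (12): PQ, PR, PT, PU, QS, QT, QU, RS, RT, RU, ST, SU
  2-simplices (8): PQT, PQU, PRT, PRU, QST, QSU, RST, RSU

giving chain groups C_0 ≅ Z^6, C_1 ≅ Z^12, C_2 ≅ Z^8.

The boundary map ∂_1: C_1 → C_0 maps an edge to its endpoints' difference, ∂[p,q] = q − p. For instance
  ∂PU = U − P.
This gives a 6×12 integer matrix of rank 5; reducing to Smith normal form yields diagonal entries (1,1,1,1,1).

The boundary map ∂_2: C_2 → C_1 acts by ∂[p,q,r] = [q,r] − [p,r] + [p,q]. For instance
  ∂RSU = SU − RU + RS,
  ∂PRU = RU − PU + PR.
The 12×8 boundary matrix has rank 7 and Smith normal form diag(1,1,1,1,1,1,1).

Reading off H_k = ker ∂_k / im ∂_{k+1}:

  H_2: rank ker ∂_2 − rank ∂_3 = (8 − 7) − 0 = 1, and there is no ∂_3, so H_2 ≅ Z.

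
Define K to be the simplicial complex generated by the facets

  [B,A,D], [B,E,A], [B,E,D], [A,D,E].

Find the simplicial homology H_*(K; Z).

H_0 = Z,  H_1 = 0,  H_2 = Z.

Order the vertices as A < B < D < E. Listing each simplex with vertices in this order, K has dimension 2 with simplices:

  0-simplices (4): A, B, D, E
  1-simplices (6): AB, AD, AE, BD, BE, DE
  2-simplices (4): ABD, ABE, ADE, BDE

so the chain groups are C_0 ≅ Z^4, C_1 ≅ Z^6, C_2 ≅ Z^4.

∂_1: C_1 → C_0 sends each edge [p,q] (with p < q) to q − p. For instance
  ∂DE = E − D.
This gives a 4×6 integer matrix of rank 3; reducing to Smith normal form yields diagonal entries (1,1,1).

The boundary map ∂_2: C_2 → C_1 acts by ∂[p,q,r] = [q,r] − [p,r] + [p,q]. For instance
  ∂ABE = BE − AE + AB,
  ∂ADE = DE − AE + AD.
As a 6×4 matrix over Z this has rank 3, with invariant factors (1,1,1).

From H_k ≅ ker(∂_k) / im(∂_{k+1}) we obtain:

  H_0: rank C_0 − rank ∂_1 = 4 − 3 = 1, and the invariant factors of ∂_1 are all 1, so H_0 = Z.
  H_1: rank ker ∂_1 − rank ∂_2 = (6 − 3) − 3 = 0, and the invariant factors of ∂_2 are all 1, so H_1 = 0.
  H_2: rank ker ∂_2 − rank ∂_3 = (4 − 3) − 0 = 1, and there is no ∂_3, so H_2 = Z.

As a check, the Euler characteristic is 4 − 6 + 4 = 2, which agrees with 1 − 0 + 1 = 2.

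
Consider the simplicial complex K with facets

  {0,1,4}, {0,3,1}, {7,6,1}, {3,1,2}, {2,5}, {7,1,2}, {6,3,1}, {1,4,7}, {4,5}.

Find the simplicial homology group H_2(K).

Order the vertices as 0 < 1 < 2 < 3 < 4 < 5 < 6 < 7. Listing each simplex with vertices in this order, K has dimension 2 with simplices:

  0-simplices (8): [0], [1], [2], [3], [4], [5], [6], [7]
  1-simplices (15): [0,1], [0,3], [0,4], [1,2], [1,3], [1,4], [1,6], [1,7], [2,3], [2,5], [2,7], [3,6], [4,5], [4,7], [6,7]
  2-simplices (7): [0,1,3], [0,1,4], [1,2,3], [1,2,7], [1,3,6], [1,4,7], [1,6,7]

so the chain groups are C_0 ≅ Z^8, C_1 ≅ Z^15, C_2 ≅ Z^7.

Boundary ∂_1: C_1 → C_0 maps an edge to its endpoints' difference, ∂[p,q] = q − p. For instance
  ∂[0,3] = [3] − [0].
As a 8×15 matrix over Z this has rank 7, with invariant factors (1,1,1,1,1,1,1).

∂_2: C_2 → C_1 acts by ∂[p,q,r] = [q,r] − [p,r] + [p,q]. For instance
  ∂[1,3,6] = [3,6] − [1,6] + [1,3],
  ∂[1,4,7] = [4,7] − [1,7] + [1,4].
As a 15×7 matrix over Z this has rank 7, with invariant factors (1,1,1,1,1,1,1).

Now H_k = ker ∂_k / im ∂_{k+1}, so:

  H_2: rank ker ∂_2 − rank ∂_3 = (7 − 7) − 0 = 0, and there is no ∂_3, so H_2 = 0.

H_2 ≅ 0.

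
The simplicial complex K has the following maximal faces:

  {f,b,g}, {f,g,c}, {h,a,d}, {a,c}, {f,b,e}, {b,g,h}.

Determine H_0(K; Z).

H_0 ≅ Z.

We work with the vertex ordering a < b < c < d < e < f < g < h. The simplices of K, each written with vertices in increasing order, are:

  0-simplices (8): a, b, c, d, e, f, g, h
  1-simplices (13): ac, ad, ah, be, bf, bg, bh, cf, cg, dh, ef, fg, gh
  2-simplices (5): adh, bef, bfg, bgh, cfg

giving chain groups C_0 ≅ Z^8, C_1 ≅ Z^13, C_2 ≅ Z^5.

The boundary map ∂_1: C_1 → C_0 is given by ∂[p,q] = [q] − [p].
The resulting 8×13 matrix has rank 7, and its Smith normal form has invariant factors (1,1,1,1,1,1,1).

Boundary ∂_2: C_2 → C_1 sends each 2-simplex [p,q,r] to [q,r] − [p,r] + [p,q]. For instance
  ∂bfg = fg − bg + bf,
  ∂cfg = fg − cg + cf.
As a 13×5 matrix over Z this has rank 5, with invariant factors (1,1,1,1,1).

From H_k ≅ ker(∂_k) / im(∂_{k+1}) we obtain:

  H_0: rank C_0 − rank ∂_1 = 8 − 7 = 1, and the invariant factors of ∂_1 are all 1, so H_0 = Z.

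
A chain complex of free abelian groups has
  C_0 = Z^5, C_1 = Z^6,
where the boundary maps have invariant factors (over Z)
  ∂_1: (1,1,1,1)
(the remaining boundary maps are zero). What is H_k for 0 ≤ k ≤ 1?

H_0: b_0 = 5 − 0 − 4 = 1; torsion from ∂_1 factors > 1: none. So H_0 ≅ Z.
H_1: b_1 = 6 − 4 − 0 = 2; torsion from ∂_2 factors > 1: none. So H_1 ≅ Z^2.

H_0 ≅ Z,  H_1 ≅ Z^2.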